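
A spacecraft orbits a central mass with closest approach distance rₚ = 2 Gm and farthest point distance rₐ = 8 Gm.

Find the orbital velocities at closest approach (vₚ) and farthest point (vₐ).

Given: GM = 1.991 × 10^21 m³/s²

Convert to SI: rₚ = 2 Gm = 2e+09 m; rₐ = 8 Gm = 8e+09 m.
Use the vis-viva equation v² = GM(2/r − 1/a) with a = (rₚ + rₐ)/2 = (2e+09 + 8e+09)/2 = 5e+09 m.
vₚ = √(GM · (2/rₚ − 1/a)) = √(1.991e+21 · (2/2e+09 − 1/5e+09)) m/s ≈ 1.262e+06 m/s = 1262 km/s.
vₐ = √(GM · (2/rₐ − 1/a)) = √(1.991e+21 · (2/8e+09 − 1/5e+09)) m/s ≈ 3.155e+05 m/s = 315.5 km/s.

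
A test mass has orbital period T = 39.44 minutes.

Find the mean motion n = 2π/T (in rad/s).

Convert to SI: T = 39.44 minutes = 2366.4 s.
n = 2π / T.
n = 2π / 2366.4 s ≈ 0.002655 rad/s.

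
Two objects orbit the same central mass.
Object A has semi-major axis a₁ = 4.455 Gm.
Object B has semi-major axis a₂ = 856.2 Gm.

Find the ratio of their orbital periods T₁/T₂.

Convert to SI: a₁ = 4.455 Gm = 4.455e+09 m; a₂ = 856.2 Gm = 8.562e+11 m.
From Kepler's third law, (T₁/T₂)² = (a₁/a₂)³, so T₁/T₂ = (a₁/a₂)^(3/2).
a₁/a₂ = 4.455e+09 / 8.562e+11 = 0.00520322.
T₁/T₂ = (0.00520322)^(3/2) ≈ 0.0003753.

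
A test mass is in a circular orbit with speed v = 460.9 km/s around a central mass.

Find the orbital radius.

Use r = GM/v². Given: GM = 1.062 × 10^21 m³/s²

Convert to SI: v = 460.9 km/s = 460900 m/s.
For a circular orbit, v² = GM / r, so r = GM / v².
r = 1.062e+21 / (460900)² m ≈ 4.999e+09 m = 4.999 Gm.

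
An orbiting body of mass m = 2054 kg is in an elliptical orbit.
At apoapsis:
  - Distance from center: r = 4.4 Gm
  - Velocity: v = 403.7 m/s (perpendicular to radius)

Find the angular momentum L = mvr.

Convert to SI: r = 4.4 Gm = 4.4e+09 m.
Since v is perpendicular to r, L = m · v · r.
L = 2054 · 403.7 · 4.4e+09 kg·m²/s ≈ 3.648e+15 kg·m²/s.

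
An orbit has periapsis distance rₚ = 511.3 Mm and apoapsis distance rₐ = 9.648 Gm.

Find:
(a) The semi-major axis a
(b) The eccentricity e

Convert to SI: rₚ = 511.3 Mm = 5.113e+08 m; rₐ = 9.648 Gm = 9.648e+09 m.
(a) a = (rₚ + rₐ) / 2 = (5.113e+08 + 9.648e+09) / 2 ≈ 5.08e+09 m = 5.08 Gm.
(b) e = (rₐ − rₚ) / (rₐ + rₚ) = (9.648e+09 − 5.113e+08) / (9.648e+09 + 5.113e+08) ≈ 0.8993.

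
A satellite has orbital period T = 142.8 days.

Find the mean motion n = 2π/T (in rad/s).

Convert to SI: T = 142.8 days = 1.23379e+07 s.
n = 2π / T.
n = 2π / 1.23379e+07 s ≈ 5.093e-07 rad/s.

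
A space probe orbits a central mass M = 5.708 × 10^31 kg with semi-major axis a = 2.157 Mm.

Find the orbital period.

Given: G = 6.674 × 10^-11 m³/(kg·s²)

Convert to SI: a = 2.157 Mm = 2.157e+06 m.
GM = G · M = 6.674e-11 · 5.708e+31 = 3.80952e+21 m³/s².
Kepler's third law: T = 2π √(a³ / GM).
Substituting a = 2.157e+06 m and GM = 3.80952e+21 m³/s²:
T = 2π √((2.157e+06)³ / 3.80952e+21) s
T ≈ 0.3225 s = 0.3225 seconds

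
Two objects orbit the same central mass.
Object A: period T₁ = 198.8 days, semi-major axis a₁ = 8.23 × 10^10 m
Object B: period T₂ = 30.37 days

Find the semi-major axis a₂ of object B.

Convert to SI: T₁ = 198.8 days = 1.71763e+07 s; T₂ = 30.37 days = 2.62397e+06 s.
Kepler's third law: (T₁/T₂)² = (a₁/a₂)³ ⇒ a₂ = a₁ · (T₂/T₁)^(2/3).
T₂/T₁ = 2.62397e+06 / 1.71763e+07 = 0.152767.
a₂ = 8.23e+10 · (0.152767)^(2/3) m ≈ 2.352e+10 m = 2.352 × 10^10 m.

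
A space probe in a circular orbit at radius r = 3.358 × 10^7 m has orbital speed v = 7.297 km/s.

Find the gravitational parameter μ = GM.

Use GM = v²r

Convert to SI: v = 7.297 km/s = 7297 m/s.
For a circular orbit v² = GM/r, so GM = v² · r.
GM = (7297)² · 3.358e+07 m³/s² ≈ 1.788e+15 m³/s² = 1.788 × 10^15 m³/s².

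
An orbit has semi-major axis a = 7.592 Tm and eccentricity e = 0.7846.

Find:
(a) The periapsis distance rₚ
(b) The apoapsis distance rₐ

Convert to SI: a = 7.592 Tm = 7.592e+12 m.
(a) rₚ = a(1 − e) = 7.592e+12 · (1 − 0.7846) = 7.592e+12 · 0.2154 ≈ 1.635e+12 m = 1.635 Tm.
(b) rₐ = a(1 + e) = 7.592e+12 · (1 + 0.7846) = 7.592e+12 · 1.7846 ≈ 1.355e+13 m = 13.55 Tm.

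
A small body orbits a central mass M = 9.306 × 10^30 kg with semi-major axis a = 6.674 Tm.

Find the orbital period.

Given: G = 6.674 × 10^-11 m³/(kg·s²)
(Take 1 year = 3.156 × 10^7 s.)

Convert to SI: a = 6.674 Tm = 6.674e+12 m.
GM = G · M = 6.674e-11 · 9.306e+30 = 6.21082e+20 m³/s².
Kepler's third law: T = 2π √(a³ / GM).
Substituting a = 6.674e+12 m and GM = 6.21082e+20 m³/s²:
T = 2π √((6.674e+12)³ / 6.21082e+20) s
T ≈ 4.347e+09 s = 137.7 years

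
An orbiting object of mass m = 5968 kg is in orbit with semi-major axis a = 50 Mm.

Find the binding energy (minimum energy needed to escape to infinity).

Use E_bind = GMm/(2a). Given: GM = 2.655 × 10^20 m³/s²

Convert to SI: a = 50 Mm = 5e+07 m.
Total orbital energy is E = −GMm/(2a); binding energy is E_bind = −E = GMm/(2a).
E_bind = 2.655e+20 · 5968 / (2 · 5e+07) J ≈ 1.585e+16 J = 15.85 PJ.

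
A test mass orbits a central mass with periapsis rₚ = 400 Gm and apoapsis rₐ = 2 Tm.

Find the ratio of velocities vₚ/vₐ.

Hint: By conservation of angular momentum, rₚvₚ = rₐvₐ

Convert to SI: rₚ = 400 Gm = 4e+11 m; rₐ = 2 Tm = 2e+12 m.
Conservation of angular momentum gives rₚvₚ = rₐvₐ, so vₚ/vₐ = rₐ/rₚ.
vₚ/vₐ = 2e+12 / 4e+11 ≈ 5.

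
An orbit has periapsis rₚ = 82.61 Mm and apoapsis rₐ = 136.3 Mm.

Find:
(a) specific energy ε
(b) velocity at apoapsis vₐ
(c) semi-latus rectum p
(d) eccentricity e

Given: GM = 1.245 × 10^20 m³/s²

Convert to SI: rₚ = 82.61 Mm = 8.261e+07 m; rₐ = 136.3 Mm = 1.363e+08 m.
(a) With a = (rₚ + rₐ)/2 = 1.09455e+08 m, ε = −GM/(2a) = −1.245e+20/(2 · 1.09455e+08) J/kg ≈ -5.687e+11 J/kg
(b) With a = (rₚ + rₐ)/2 = 1.09455e+08 m, vₐ = √(GM (2/rₐ − 1/a)) = √(1.245e+20 · (2/1.363e+08 − 1/1.09455e+08)) m/s ≈ 8.303e+05 m/s
(c) From a = (rₚ + rₐ)/2 = 1.09455e+08 m and e = (rₐ − rₚ)/(rₐ + rₚ) = 0.245261, p = a(1 − e²) = 1.09455e+08 · (1 − (0.245261)²) ≈ 1.029e+08 m
(d) e = (rₐ − rₚ)/(rₐ + rₚ) = (1.363e+08 − 8.261e+07)/(1.363e+08 + 8.261e+07) ≈ 0.2453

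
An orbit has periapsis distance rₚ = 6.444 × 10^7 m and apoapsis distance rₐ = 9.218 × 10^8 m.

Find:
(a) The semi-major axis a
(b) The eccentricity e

(a) a = (rₚ + rₐ) / 2 = (6.444e+07 + 9.218e+08) / 2 ≈ 4.931e+08 m = 4.931 × 10^8 m.
(b) e = (rₐ − rₚ) / (rₐ + rₚ) = (9.218e+08 − 6.444e+07) / (9.218e+08 + 6.444e+07) ≈ 0.8693.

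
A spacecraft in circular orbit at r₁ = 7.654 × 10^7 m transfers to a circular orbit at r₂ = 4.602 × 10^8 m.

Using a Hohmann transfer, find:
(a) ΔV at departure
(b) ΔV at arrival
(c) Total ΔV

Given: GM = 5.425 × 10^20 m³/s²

Transfer semi-major axis: a_t = (r₁ + r₂)/2 = (7.654e+07 + 4.602e+08)/2 = 2.6837e+08 m.
Circular speeds: v₁ = √(GM/r₁) = 2.66229e+06 m/s, v₂ = √(GM/r₂) = 1.08574e+06 m/s.
Transfer speeds (vis-viva v² = GM(2/r − 1/a_t)): v₁ᵗ = 3.48628e+06 m/s, v₂ᵗ = 579834 m/s.
(a) ΔV₁ = |v₁ᵗ − v₁| ≈ 8.24e+05 m/s = 824 km/s.
(b) ΔV₂ = |v₂ − v₂ᵗ| ≈ 5.059e+05 m/s = 505.9 km/s.
(c) ΔV_total = ΔV₁ + ΔV₂ ≈ 1.33e+06 m/s = 1330 km/s.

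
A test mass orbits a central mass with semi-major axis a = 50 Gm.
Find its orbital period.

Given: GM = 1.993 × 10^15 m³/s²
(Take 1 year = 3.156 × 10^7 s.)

Convert to SI: a = 50 Gm = 5e+10 m.
Kepler's third law: T = 2π √(a³ / GM).
Substituting a = 5e+10 m and GM = 1.993e+15 m³/s²:
T = 2π √((5e+10)³ / 1.993e+15) s
T ≈ 1.574e+09 s = 49.86 years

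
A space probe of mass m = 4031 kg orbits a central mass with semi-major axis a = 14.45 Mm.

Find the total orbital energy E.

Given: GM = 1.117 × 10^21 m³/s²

Convert to SI: a = 14.45 Mm = 1.445e+07 m.
E = −GMm / (2a).
E = −1.117e+21 · 4031 / (2 · 1.445e+07) J ≈ -1.558e+17 J = -155.8 PJ.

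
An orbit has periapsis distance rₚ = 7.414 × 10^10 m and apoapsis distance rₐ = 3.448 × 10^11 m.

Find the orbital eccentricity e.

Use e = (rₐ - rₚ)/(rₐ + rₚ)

e = (rₐ − rₚ) / (rₐ + rₚ).
e = (3.448e+11 − 7.414e+10) / (3.448e+11 + 7.414e+10) = 2.7066e+11 / 4.1894e+11 ≈ 0.6461.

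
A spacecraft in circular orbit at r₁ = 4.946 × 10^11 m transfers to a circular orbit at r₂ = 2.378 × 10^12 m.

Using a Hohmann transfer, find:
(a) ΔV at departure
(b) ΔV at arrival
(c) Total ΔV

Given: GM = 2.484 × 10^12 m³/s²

Transfer semi-major axis: a_t = (r₁ + r₂)/2 = (4.946e+11 + 2.378e+12)/2 = 1.4363e+12 m.
Circular speeds: v₁ = √(GM/r₁) = 2.24104 m/s, v₂ = √(GM/r₂) = 1.02204 m/s.
Transfer speeds (vis-viva v² = GM(2/r − 1/a_t)): v₁ᵗ = 2.88358 m/s, v₂ᵗ = 0.599756 m/s.
(a) ΔV₁ = |v₁ᵗ − v₁| ≈ 0.6425 m/s = 0.6425 m/s.
(b) ΔV₂ = |v₂ − v₂ᵗ| ≈ 0.4223 m/s = 0.4223 m/s.
(c) ΔV_total = ΔV₁ + ΔV₂ ≈ 1.065 m/s = 1.065 m/s.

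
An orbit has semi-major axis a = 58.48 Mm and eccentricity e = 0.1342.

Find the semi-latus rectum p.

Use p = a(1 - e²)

Convert to SI: a = 58.48 Mm = 5.848e+07 m.
p = a (1 − e²).
p = 5.848e+07 · (1 − (0.1342)²) = 5.848e+07 · 0.98199 ≈ 5.743e+07 m = 57.43 Mm.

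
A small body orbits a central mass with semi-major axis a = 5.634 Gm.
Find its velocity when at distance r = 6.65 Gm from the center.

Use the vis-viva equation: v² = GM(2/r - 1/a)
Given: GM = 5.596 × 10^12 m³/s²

Convert to SI: a = 5.634 Gm = 5.634e+09 m; r = 6.65 Gm = 6.65e+09 m.
Vis-viva: v = √(GM · (2/r − 1/a)).
2/r − 1/a = 2/6.65e+09 − 1/5.634e+09 = 1.23258e-10 m⁻¹.
v = √(5.596e+12 · 1.23258e-10) m/s ≈ 26.26 m/s = 26.26 m/s.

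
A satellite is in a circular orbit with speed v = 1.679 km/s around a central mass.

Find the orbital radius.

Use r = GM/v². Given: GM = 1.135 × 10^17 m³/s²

Convert to SI: v = 1.679 km/s = 1679 m/s.
For a circular orbit, v² = GM / r, so r = GM / v².
r = 1.135e+17 / (1679)² m ≈ 4.026e+10 m = 40.26 Gm.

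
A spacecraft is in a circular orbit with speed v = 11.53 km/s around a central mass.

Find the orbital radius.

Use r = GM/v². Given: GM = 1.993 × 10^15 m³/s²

Convert to SI: v = 11.53 km/s = 11530 m/s.
For a circular orbit, v² = GM / r, so r = GM / v².
r = 1.993e+15 / (11530)² m ≈ 1.499e+07 m = 14.99 Mm.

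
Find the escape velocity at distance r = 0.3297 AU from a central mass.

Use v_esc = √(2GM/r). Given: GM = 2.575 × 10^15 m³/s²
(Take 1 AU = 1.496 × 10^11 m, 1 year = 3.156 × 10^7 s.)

Convert to SI: r = 0.3297 AU = 4.93231e+10 m.
Escape velocity comes from setting total energy to zero: ½v² − GM/r = 0 ⇒ v_esc = √(2GM / r).
v_esc = √(2 · 2.575e+15 / 4.93231e+10) m/s ≈ 323.1 m/s = 0.06817 AU/year.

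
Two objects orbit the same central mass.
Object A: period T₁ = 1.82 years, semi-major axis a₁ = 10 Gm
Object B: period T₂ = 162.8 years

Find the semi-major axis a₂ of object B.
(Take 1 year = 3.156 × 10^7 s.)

Convert to SI: T₁ = 1.82 years = 5.74392e+07 s; a₁ = 10 Gm = 1e+10 m; T₂ = 162.8 years = 5.13797e+09 s.
Kepler's third law: (T₁/T₂)² = (a₁/a₂)³ ⇒ a₂ = a₁ · (T₂/T₁)^(2/3).
T₂/T₁ = 5.13797e+09 / 5.74392e+07 = 89.4505.
a₂ = 1e+10 · (89.4505)^(2/3) m ≈ 2e+11 m = 200 Gm.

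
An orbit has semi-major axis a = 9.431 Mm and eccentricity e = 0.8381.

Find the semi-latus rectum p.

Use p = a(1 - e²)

Convert to SI: a = 9.431 Mm = 9.431e+06 m.
p = a (1 − e²).
p = 9.431e+06 · (1 − (0.8381)²) = 9.431e+06 · 0.297588 ≈ 2.807e+06 m = 2.807 Mm.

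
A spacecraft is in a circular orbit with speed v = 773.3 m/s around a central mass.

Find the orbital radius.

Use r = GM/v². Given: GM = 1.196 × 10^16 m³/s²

For a circular orbit, v² = GM / r, so r = GM / v².
r = 1.196e+16 / (773.3)² m ≈ 2e+10 m = 20 Gm.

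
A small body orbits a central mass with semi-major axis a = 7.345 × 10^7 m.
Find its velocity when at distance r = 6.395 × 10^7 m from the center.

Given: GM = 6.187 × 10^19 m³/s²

Vis-viva: v = √(GM · (2/r − 1/a)).
2/r − 1/a = 2/6.395e+07 − 1/7.345e+07 = 1.76597e-08 m⁻¹.
v = √(6.187e+19 · 1.76597e-08) m/s ≈ 1.045e+06 m/s = 1045 km/s.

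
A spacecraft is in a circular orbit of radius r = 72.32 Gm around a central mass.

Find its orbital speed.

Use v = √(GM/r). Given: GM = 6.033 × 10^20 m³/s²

Convert to SI: r = 72.32 Gm = 7.232e+10 m.
For a circular orbit, gravity supplies the centripetal force, so v = √(GM / r).
v = √(6.033e+20 / 7.232e+10) m/s ≈ 9.134e+04 m/s = 91.34 km/s.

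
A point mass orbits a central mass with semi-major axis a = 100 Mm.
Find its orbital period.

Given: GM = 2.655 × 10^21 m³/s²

Convert to SI: a = 100 Mm = 1e+08 m.
Kepler's third law: T = 2π √(a³ / GM).
Substituting a = 1e+08 m and GM = 2.655e+21 m³/s²:
T = 2π √((1e+08)³ / 2.655e+21) s
T ≈ 121.9 s = 2.032 minutes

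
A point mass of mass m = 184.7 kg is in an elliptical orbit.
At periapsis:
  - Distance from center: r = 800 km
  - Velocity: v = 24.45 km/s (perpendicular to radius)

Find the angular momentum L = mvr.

Convert to SI: r = 800 km = 800000 m; v = 24.45 km/s = 24450 m/s.
Since v is perpendicular to r, L = m · v · r.
L = 184.7 · 24450 · 800000 kg·m²/s ≈ 3.613e+12 kg·m²/s.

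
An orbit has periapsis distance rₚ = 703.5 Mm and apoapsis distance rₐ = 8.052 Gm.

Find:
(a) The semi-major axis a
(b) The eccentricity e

Convert to SI: rₚ = 703.5 Mm = 7.035e+08 m; rₐ = 8.052 Gm = 8.052e+09 m.
(a) a = (rₚ + rₐ) / 2 = (7.035e+08 + 8.052e+09) / 2 ≈ 4.378e+09 m = 4.378 Gm.
(b) e = (rₐ − rₚ) / (rₐ + rₚ) = (8.052e+09 − 7.035e+08) / (8.052e+09 + 7.035e+08) ≈ 0.8393.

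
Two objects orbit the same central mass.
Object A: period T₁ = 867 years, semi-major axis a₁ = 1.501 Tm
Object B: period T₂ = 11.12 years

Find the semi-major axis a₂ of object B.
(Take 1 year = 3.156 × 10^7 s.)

Convert to SI: T₁ = 867 years = 2.73625e+10 s; a₁ = 1.501 Tm = 1.501e+12 m; T₂ = 11.12 years = 3.50947e+08 s.
Kepler's third law: (T₁/T₂)² = (a₁/a₂)³ ⇒ a₂ = a₁ · (T₂/T₁)^(2/3).
T₂/T₁ = 3.50947e+08 / 2.73625e+10 = 0.0128258.
a₂ = 1.501e+12 · (0.0128258)^(2/3) m ≈ 8.224e+10 m = 82.24 Gm.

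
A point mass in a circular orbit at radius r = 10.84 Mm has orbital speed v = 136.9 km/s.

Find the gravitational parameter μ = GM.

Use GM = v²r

Convert to SI: r = 10.84 Mm = 1.084e+07 m; v = 136.9 km/s = 136900 m/s.
For a circular orbit v² = GM/r, so GM = v² · r.
GM = (136900)² · 1.084e+07 m³/s² ≈ 2.032e+17 m³/s² = 2.032 × 10^17 m³/s².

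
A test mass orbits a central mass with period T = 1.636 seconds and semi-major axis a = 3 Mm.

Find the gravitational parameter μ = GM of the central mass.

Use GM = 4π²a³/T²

Convert to SI: a = 3 Mm = 3e+06 m.
GM = 4π² · a³ / T².
GM = 4π² · (3e+06)³ / (1.636)² m³/s² ≈ 3.983e+20 m³/s² = 3.983 × 10^20 m³/s².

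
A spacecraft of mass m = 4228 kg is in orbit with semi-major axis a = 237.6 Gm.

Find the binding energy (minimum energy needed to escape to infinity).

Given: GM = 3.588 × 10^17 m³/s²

Convert to SI: a = 237.6 Gm = 2.376e+11 m.
Total orbital energy is E = −GMm/(2a); binding energy is E_bind = −E = GMm/(2a).
E_bind = 3.588e+17 · 4228 / (2 · 2.376e+11) J ≈ 3.192e+09 J = 3.192 GJ.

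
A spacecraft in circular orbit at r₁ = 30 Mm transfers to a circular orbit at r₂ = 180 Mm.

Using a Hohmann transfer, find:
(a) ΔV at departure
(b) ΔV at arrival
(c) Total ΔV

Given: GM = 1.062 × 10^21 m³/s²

Convert to SI: r₁ = 30 Mm = 3e+07 m; r₂ = 180 Mm = 1.8e+08 m.
Transfer semi-major axis: a_t = (r₁ + r₂)/2 = (3e+07 + 1.8e+08)/2 = 1.05e+08 m.
Circular speeds: v₁ = √(GM/r₁) = 5.94979e+06 m/s, v₂ = √(GM/r₂) = 2.42899e+06 m/s.
Transfer speeds (vis-viva v² = GM(2/r − 1/a_t)): v₁ᵗ = 7.7901e+06 m/s, v₂ᵗ = 1.29835e+06 m/s.
(a) ΔV₁ = |v₁ᵗ − v₁| ≈ 1.84e+06 m/s = 1840 km/s.
(b) ΔV₂ = |v₂ − v₂ᵗ| ≈ 1.131e+06 m/s = 1131 km/s.
(c) ΔV_total = ΔV₁ + ΔV₂ ≈ 2.971e+06 m/s = 2971 km/s.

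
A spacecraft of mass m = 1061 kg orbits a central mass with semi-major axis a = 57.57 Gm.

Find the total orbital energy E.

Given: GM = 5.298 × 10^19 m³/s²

Convert to SI: a = 57.57 Gm = 5.757e+10 m.
E = −GMm / (2a).
E = −5.298e+19 · 1061 / (2 · 5.757e+10) J ≈ -4.882e+11 J = -488.2 GJ.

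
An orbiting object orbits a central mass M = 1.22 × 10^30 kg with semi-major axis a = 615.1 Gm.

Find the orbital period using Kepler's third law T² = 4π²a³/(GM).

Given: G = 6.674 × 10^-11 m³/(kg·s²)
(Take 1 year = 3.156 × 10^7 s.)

Convert to SI: a = 615.1 Gm = 6.151e+11 m.
GM = G · M = 6.674e-11 · 1.22e+30 = 8.14228e+19 m³/s².
Kepler's third law: T = 2π √(a³ / GM).
Substituting a = 6.151e+11 m and GM = 8.14228e+19 m³/s²:
T = 2π √((6.151e+11)³ / 8.14228e+19) s
T ≈ 3.359e+08 s = 10.64 years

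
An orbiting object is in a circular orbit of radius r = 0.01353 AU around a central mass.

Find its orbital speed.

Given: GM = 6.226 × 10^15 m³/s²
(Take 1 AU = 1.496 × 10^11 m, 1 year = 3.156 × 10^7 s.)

Convert to SI: r = 0.01353 AU = 2.02409e+09 m.
For a circular orbit, gravity supplies the centripetal force, so v = √(GM / r).
v = √(6.226e+15 / 2.02409e+09) m/s ≈ 1754 m/s = 0.37 AU/year.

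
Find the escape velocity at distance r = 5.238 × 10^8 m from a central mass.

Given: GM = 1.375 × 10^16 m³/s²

Escape velocity comes from setting total energy to zero: ½v² − GM/r = 0 ⇒ v_esc = √(2GM / r).
v_esc = √(2 · 1.375e+16 / 5.238e+08) m/s ≈ 7246 m/s = 7.246 km/s.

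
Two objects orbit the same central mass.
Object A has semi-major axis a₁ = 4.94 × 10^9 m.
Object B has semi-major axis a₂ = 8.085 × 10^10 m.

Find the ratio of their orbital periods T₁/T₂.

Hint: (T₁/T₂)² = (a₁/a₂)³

From Kepler's third law, (T₁/T₂)² = (a₁/a₂)³, so T₁/T₂ = (a₁/a₂)^(3/2).
a₁/a₂ = 4.94e+09 / 8.085e+10 = 0.0611008.
T₁/T₂ = (0.0611008)^(3/2) ≈ 0.0151.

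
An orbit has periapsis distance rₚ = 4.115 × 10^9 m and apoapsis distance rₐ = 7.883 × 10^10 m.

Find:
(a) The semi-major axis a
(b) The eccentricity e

(a) a = (rₚ + rₐ) / 2 = (4.115e+09 + 7.883e+10) / 2 ≈ 4.147e+10 m = 4.147 × 10^10 m.
(b) e = (rₐ − rₚ) / (rₐ + rₚ) = (7.883e+10 − 4.115e+09) / (7.883e+10 + 4.115e+09) ≈ 0.9008.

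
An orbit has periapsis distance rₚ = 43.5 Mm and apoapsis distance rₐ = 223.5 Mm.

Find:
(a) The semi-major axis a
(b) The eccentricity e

Convert to SI: rₚ = 43.5 Mm = 4.35e+07 m; rₐ = 223.5 Mm = 2.235e+08 m.
(a) a = (rₚ + rₐ) / 2 = (4.35e+07 + 2.235e+08) / 2 ≈ 1.335e+08 m = 133.5 Mm.
(b) e = (rₐ − rₚ) / (rₐ + rₚ) = (2.235e+08 − 4.35e+07) / (2.235e+08 + 4.35e+07) ≈ 0.6742.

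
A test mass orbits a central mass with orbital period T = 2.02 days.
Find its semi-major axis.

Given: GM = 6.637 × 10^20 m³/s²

Convert to SI: T = 2.02 days = 174528 s.
Invert Kepler's third law: a = (GM · T² / (4π²))^(1/3).
Substituting T = 174528 s and GM = 6.637e+20 m³/s²:
a = (6.637e+20 · (174528)² / (4π²))^(1/3) m
a ≈ 8e+09 m = 8 Gm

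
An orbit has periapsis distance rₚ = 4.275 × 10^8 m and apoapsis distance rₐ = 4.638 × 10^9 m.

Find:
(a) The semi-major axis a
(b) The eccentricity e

(a) a = (rₚ + rₐ) / 2 = (4.275e+08 + 4.638e+09) / 2 ≈ 2.533e+09 m = 2.533 × 10^9 m.
(b) e = (rₐ − rₚ) / (rₐ + rₚ) = (4.638e+09 − 4.275e+08) / (4.638e+09 + 4.275e+08) ≈ 0.8312.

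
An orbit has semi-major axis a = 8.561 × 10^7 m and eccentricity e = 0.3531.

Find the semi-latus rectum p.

p = a (1 − e²).
p = 8.561e+07 · (1 − (0.3531)²) = 8.561e+07 · 0.87532 ≈ 7.494e+07 m = 7.494 × 10^7 m.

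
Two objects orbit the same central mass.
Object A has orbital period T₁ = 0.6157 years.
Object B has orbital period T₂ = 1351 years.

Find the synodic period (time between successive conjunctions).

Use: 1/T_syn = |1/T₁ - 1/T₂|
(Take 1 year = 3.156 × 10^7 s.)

Convert to SI: T₁ = 0.6157 years = 1.94315e+07 s; T₂ = 1351 years = 4.26376e+10 s.
T_syn = |T₁ · T₂ / (T₁ − T₂)|.
T_syn = |1.94315e+07 · 4.26376e+10 / (1.94315e+07 − 4.26376e+10)| s ≈ 1.944e+07 s = 0.616 years.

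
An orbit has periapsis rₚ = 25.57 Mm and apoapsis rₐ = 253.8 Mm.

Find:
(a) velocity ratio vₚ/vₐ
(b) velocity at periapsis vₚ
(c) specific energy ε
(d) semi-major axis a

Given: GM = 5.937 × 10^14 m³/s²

Convert to SI: rₚ = 25.57 Mm = 2.557e+07 m; rₐ = 253.8 Mm = 2.538e+08 m.
(a) Conservation of angular momentum (rₚvₚ = rₐvₐ) gives vₚ/vₐ = rₐ/rₚ = 2.538e+08/2.557e+07 ≈ 9.926
(b) With a = (rₚ + rₐ)/2 = 1.39685e+08 m, vₚ = √(GM (2/rₚ − 1/a)) = √(5.937e+14 · (2/2.557e+07 − 1/1.39685e+08)) m/s ≈ 6495 m/s
(c) With a = (rₚ + rₐ)/2 = 1.39685e+08 m, ε = −GM/(2a) = −5.937e+14/(2 · 1.39685e+08) J/kg ≈ -2.125e+06 J/kg
(d) a = (rₚ + rₐ)/2 = (2.557e+07 + 2.538e+08)/2 ≈ 1.397e+08 m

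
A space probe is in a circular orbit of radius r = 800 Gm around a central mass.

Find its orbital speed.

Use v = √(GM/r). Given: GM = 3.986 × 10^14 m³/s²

Convert to SI: r = 800 Gm = 8e+11 m.
For a circular orbit, gravity supplies the centripetal force, so v = √(GM / r).
v = √(3.986e+14 / 8e+11) m/s ≈ 22.32 m/s = 22.32 m/s.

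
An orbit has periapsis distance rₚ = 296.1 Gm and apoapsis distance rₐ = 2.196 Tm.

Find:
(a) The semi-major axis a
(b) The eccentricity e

Convert to SI: rₚ = 296.1 Gm = 2.961e+11 m; rₐ = 2.196 Tm = 2.196e+12 m.
(a) a = (rₚ + rₐ) / 2 = (2.961e+11 + 2.196e+12) / 2 ≈ 1.246e+12 m = 1.246 Tm.
(b) e = (rₐ − rₚ) / (rₐ + rₚ) = (2.196e+12 − 2.961e+11) / (2.196e+12 + 2.961e+11) ≈ 0.7624.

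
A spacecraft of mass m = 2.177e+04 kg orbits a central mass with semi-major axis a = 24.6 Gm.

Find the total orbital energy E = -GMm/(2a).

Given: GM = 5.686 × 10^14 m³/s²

Convert to SI: a = 24.6 Gm = 2.46e+10 m.
E = −GMm / (2a).
E = −5.686e+14 · 2.177e+04 / (2 · 2.46e+10) J ≈ -2.516e+08 J = -251.6 MJ.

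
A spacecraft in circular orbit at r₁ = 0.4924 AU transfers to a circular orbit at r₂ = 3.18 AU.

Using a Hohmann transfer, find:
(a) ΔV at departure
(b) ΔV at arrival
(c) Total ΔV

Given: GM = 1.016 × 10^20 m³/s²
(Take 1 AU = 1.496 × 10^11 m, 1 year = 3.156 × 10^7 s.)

Convert to SI: r₁ = 0.4924 AU = 7.3663e+10 m; r₂ = 3.18 AU = 4.75728e+11 m.
Transfer semi-major axis: a_t = (r₁ + r₂)/2 = (7.3663e+10 + 4.75728e+11)/2 = 2.74696e+11 m.
Circular speeds: v₁ = √(GM/r₁) = 37138.3 m/s, v₂ = √(GM/r₂) = 14613.9 m/s.
Transfer speeds (vis-viva v² = GM(2/r − 1/a_t)): v₁ᵗ = 48873.7 m/s, v₂ᵗ = 7567.75 m/s.
(a) ΔV₁ = |v₁ᵗ − v₁| ≈ 1.174e+04 m/s = 2.476 AU/year.
(b) ΔV₂ = |v₂ − v₂ᵗ| ≈ 7046 m/s = 1.486 AU/year.
(c) ΔV_total = ΔV₁ + ΔV₂ ≈ 1.878e+04 m/s = 3.962 AU/year.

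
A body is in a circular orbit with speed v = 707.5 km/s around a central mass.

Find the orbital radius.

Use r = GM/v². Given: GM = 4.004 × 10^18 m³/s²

Convert to SI: v = 707.5 km/s = 707500 m/s.
For a circular orbit, v² = GM / r, so r = GM / v².
r = 4.004e+18 / (707500)² m ≈ 7.999e+06 m = 7.999 Mm.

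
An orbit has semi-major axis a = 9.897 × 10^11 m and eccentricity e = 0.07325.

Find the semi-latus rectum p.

p = a (1 − e²).
p = 9.897e+11 · (1 − (0.07325)²) = 9.897e+11 · 0.994634 ≈ 9.844e+11 m = 9.844 × 10^11 m.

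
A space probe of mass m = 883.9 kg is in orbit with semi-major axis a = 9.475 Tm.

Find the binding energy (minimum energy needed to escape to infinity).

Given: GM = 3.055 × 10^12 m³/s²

Convert to SI: a = 9.475 Tm = 9.475e+12 m.
Total orbital energy is E = −GMm/(2a); binding energy is E_bind = −E = GMm/(2a).
E_bind = 3.055e+12 · 883.9 / (2 · 9.475e+12) J ≈ 142.5 J = 142.5 J.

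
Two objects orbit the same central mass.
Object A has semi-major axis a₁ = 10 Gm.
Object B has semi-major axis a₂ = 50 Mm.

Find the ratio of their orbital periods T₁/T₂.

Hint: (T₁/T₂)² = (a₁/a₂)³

Convert to SI: a₁ = 10 Gm = 1e+10 m; a₂ = 50 Mm = 5e+07 m.
From Kepler's third law, (T₁/T₂)² = (a₁/a₂)³, so T₁/T₂ = (a₁/a₂)^(3/2).
a₁/a₂ = 1e+10 / 5e+07 = 200.
T₁/T₂ = (200)^(3/2) ≈ 2828.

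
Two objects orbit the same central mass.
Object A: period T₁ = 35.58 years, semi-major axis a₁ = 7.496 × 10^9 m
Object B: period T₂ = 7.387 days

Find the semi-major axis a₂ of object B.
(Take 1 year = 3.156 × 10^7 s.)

Convert to SI: T₁ = 35.58 years = 1.1229e+09 s; T₂ = 7.387 days = 638237 s.
Kepler's third law: (T₁/T₂)² = (a₁/a₂)³ ⇒ a₂ = a₁ · (T₂/T₁)^(2/3).
T₂/T₁ = 638237 / 1.1229e+09 = 0.00056838.
a₂ = 7.496e+09 · (0.00056838)^(2/3) m ≈ 5.143e+07 m = 5.143 × 10^7 m.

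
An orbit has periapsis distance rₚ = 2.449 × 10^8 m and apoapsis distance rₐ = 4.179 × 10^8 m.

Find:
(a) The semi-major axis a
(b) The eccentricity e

(a) a = (rₚ + rₐ) / 2 = (2.449e+08 + 4.179e+08) / 2 ≈ 3.314e+08 m = 3.314 × 10^8 m.
(b) e = (rₐ − rₚ) / (rₐ + rₚ) = (4.179e+08 − 2.449e+08) / (4.179e+08 + 2.449e+08) ≈ 0.261.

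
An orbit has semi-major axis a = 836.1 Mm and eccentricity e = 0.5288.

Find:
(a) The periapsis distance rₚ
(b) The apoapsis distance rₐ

Convert to SI: a = 836.1 Mm = 8.361e+08 m.
(a) rₚ = a(1 − e) = 8.361e+08 · (1 − 0.5288) = 8.361e+08 · 0.4712 ≈ 3.94e+08 m = 394 Mm.
(b) rₐ = a(1 + e) = 8.361e+08 · (1 + 0.5288) = 8.361e+08 · 1.5288 ≈ 1.278e+09 m = 1.278 Gm.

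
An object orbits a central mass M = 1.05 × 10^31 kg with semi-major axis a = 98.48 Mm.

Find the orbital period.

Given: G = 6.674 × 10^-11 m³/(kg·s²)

Convert to SI: a = 98.48 Mm = 9.848e+07 m.
GM = G · M = 6.674e-11 · 1.05e+31 = 7.0077e+20 m³/s².
Kepler's third law: T = 2π √(a³ / GM).
Substituting a = 9.848e+07 m and GM = 7.0077e+20 m³/s²:
T = 2π √((9.848e+07)³ / 7.0077e+20) s
T ≈ 232 s = 3.866 minutes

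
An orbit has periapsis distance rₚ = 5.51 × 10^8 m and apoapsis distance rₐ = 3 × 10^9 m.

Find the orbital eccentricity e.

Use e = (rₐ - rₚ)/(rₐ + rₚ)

e = (rₐ − rₚ) / (rₐ + rₚ).
e = (3e+09 − 5.51e+08) / (3e+09 + 5.51e+08) = 2.449e+09 / 3.551e+09 ≈ 0.6897.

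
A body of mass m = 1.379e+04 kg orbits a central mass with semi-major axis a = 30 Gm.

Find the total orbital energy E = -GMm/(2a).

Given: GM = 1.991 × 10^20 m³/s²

Convert to SI: a = 30 Gm = 3e+10 m.
E = −GMm / (2a).
E = −1.991e+20 · 1.379e+04 / (2 · 3e+10) J ≈ -4.576e+13 J = -45.76 TJ.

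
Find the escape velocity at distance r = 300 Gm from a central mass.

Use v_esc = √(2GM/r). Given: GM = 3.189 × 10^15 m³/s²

Convert to SI: r = 300 Gm = 3e+11 m.
Escape velocity comes from setting total energy to zero: ½v² − GM/r = 0 ⇒ v_esc = √(2GM / r).
v_esc = √(2 · 3.189e+15 / 3e+11) m/s ≈ 145.8 m/s = 145.8 m/s.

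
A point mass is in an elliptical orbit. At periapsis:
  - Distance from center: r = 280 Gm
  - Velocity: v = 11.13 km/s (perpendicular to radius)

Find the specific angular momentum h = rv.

Convert to SI: r = 280 Gm = 2.8e+11 m; v = 11.13 km/s = 11130 m/s.
With v perpendicular to r, h = r · v.
h = 2.8e+11 · 11130 m²/s ≈ 3.116e+15 m²/s.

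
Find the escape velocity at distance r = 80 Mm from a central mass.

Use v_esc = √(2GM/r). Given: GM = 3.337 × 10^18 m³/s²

Convert to SI: r = 80 Mm = 8e+07 m.
Escape velocity comes from setting total energy to zero: ½v² − GM/r = 0 ⇒ v_esc = √(2GM / r).
v_esc = √(2 · 3.337e+18 / 8e+07) m/s ≈ 2.888e+05 m/s = 288.8 km/s.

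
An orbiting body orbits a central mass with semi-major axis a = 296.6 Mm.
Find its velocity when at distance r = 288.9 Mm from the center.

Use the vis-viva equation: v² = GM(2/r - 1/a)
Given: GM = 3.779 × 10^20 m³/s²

Convert to SI: a = 296.6 Mm = 2.966e+08 m; r = 288.9 Mm = 2.889e+08 m.
Vis-viva: v = √(GM · (2/r − 1/a)).
2/r − 1/a = 2/2.889e+08 − 1/2.966e+08 = 3.55127e-09 m⁻¹.
v = √(3.779e+20 · 3.55127e-09) m/s ≈ 1.158e+06 m/s = 1158 km/s.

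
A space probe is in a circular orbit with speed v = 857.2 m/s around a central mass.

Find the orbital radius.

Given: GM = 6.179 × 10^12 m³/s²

For a circular orbit, v² = GM / r, so r = GM / v².
r = 6.179e+12 / (857.2)² m ≈ 8.409e+06 m = 8.409 Mm.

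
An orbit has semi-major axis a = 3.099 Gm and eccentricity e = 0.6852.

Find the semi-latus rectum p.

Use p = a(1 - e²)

Convert to SI: a = 3.099 Gm = 3.099e+09 m.
p = a (1 − e²).
p = 3.099e+09 · (1 − (0.6852)²) = 3.099e+09 · 0.530501 ≈ 1.644e+09 m = 1.644 Gm.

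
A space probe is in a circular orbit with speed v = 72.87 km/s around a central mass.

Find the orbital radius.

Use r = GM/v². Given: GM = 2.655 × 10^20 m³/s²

Convert to SI: v = 72.87 km/s = 72870 m/s.
For a circular orbit, v² = GM / r, so r = GM / v².
r = 2.655e+20 / (72870)² m ≈ 5e+10 m = 50 Gm.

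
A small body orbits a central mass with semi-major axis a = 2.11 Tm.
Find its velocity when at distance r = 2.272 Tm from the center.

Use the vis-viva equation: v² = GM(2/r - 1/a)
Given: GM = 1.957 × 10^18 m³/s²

Convert to SI: a = 2.11 Tm = 2.11e+12 m; r = 2.272 Tm = 2.272e+12 m.
Vis-viva: v = √(GM · (2/r − 1/a)).
2/r − 1/a = 2/2.272e+12 − 1/2.11e+12 = 4.06348e-13 m⁻¹.
v = √(1.957e+18 · 4.06348e-13) m/s ≈ 891.8 m/s = 891.8 m/s.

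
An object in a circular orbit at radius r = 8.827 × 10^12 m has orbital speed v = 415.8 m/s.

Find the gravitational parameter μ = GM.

For a circular orbit v² = GM/r, so GM = v² · r.
GM = (415.8)² · 8.827e+12 m³/s² ≈ 1.526e+18 m³/s² = 1.526 × 10^18 m³/s².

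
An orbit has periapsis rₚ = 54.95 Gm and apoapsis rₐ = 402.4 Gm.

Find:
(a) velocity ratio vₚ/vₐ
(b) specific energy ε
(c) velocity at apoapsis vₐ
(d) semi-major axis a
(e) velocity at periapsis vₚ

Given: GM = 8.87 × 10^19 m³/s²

Convert to SI: rₚ = 54.95 Gm = 5.495e+10 m; rₐ = 402.4 Gm = 4.024e+11 m.
(a) Conservation of angular momentum (rₚvₚ = rₐvₐ) gives vₚ/vₐ = rₐ/rₚ = 4.024e+11/5.495e+10 ≈ 7.323
(b) With a = (rₚ + rₐ)/2 = 2.28675e+11 m, ε = −GM/(2a) = −8.87e+19/(2 · 2.28675e+11) J/kg ≈ -1.939e+08 J/kg
(c) With a = (rₚ + rₐ)/2 = 2.28675e+11 m, vₐ = √(GM (2/rₐ − 1/a)) = √(8.87e+19 · (2/4.024e+11 − 1/2.28675e+11)) m/s ≈ 7278 m/s
(d) a = (rₚ + rₐ)/2 = (5.495e+10 + 4.024e+11)/2 ≈ 2.287e+11 m
(e) With a = (rₚ + rₐ)/2 = 2.28675e+11 m, vₚ = √(GM (2/rₚ − 1/a)) = √(8.87e+19 · (2/5.495e+10 − 1/2.28675e+11)) m/s ≈ 5.33e+04 m/s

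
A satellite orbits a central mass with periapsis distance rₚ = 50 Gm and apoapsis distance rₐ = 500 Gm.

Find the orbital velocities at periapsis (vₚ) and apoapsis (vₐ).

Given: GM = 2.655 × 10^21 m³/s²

Convert to SI: rₚ = 50 Gm = 5e+10 m; rₐ = 500 Gm = 5e+11 m.
Use the vis-viva equation v² = GM(2/r − 1/a) with a = (rₚ + rₐ)/2 = (5e+10 + 5e+11)/2 = 2.75e+11 m.
vₚ = √(GM · (2/rₚ − 1/a)) = √(2.655e+21 · (2/5e+10 − 1/2.75e+11)) m/s ≈ 3.107e+05 m/s = 310.7 km/s.
vₐ = √(GM · (2/rₐ − 1/a)) = √(2.655e+21 · (2/5e+11 − 1/2.75e+11)) m/s ≈ 3.107e+04 m/s = 31.07 km/s.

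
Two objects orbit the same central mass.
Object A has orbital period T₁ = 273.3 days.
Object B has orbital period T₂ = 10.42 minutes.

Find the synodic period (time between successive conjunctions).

Convert to SI: T₁ = 273.3 days = 2.36131e+07 s; T₂ = 10.42 minutes = 625.2 s.
T_syn = |T₁ · T₂ / (T₁ − T₂)|.
T_syn = |2.36131e+07 · 625.2 / (2.36131e+07 − 625.2)| s ≈ 625.2 s = 10.42 minutes.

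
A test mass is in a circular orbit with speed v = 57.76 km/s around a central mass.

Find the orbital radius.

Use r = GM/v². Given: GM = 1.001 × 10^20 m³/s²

Convert to SI: v = 57.76 km/s = 57760 m/s.
For a circular orbit, v² = GM / r, so r = GM / v².
r = 1.001e+20 / (57760)² m ≈ 3e+10 m = 30 Gm.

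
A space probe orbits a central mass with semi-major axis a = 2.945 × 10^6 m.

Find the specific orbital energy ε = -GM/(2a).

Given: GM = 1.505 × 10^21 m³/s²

ε = −GM / (2a).
ε = −1.505e+21 / (2 · 2.945e+06) J/kg ≈ -2.555e+14 J/kg = -2.555e+05 GJ/kg.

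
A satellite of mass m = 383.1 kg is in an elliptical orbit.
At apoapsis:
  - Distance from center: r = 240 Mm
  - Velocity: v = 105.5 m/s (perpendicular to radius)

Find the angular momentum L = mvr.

Convert to SI: r = 240 Mm = 2.4e+08 m.
Since v is perpendicular to r, L = m · v · r.
L = 383.1 · 105.5 · 2.4e+08 kg·m²/s ≈ 9.7e+12 kg·m²/s.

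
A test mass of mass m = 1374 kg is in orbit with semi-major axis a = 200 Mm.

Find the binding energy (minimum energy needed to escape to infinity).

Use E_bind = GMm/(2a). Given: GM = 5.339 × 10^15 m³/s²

Convert to SI: a = 200 Mm = 2e+08 m.
Total orbital energy is E = −GMm/(2a); binding energy is E_bind = −E = GMm/(2a).
E_bind = 5.339e+15 · 1374 / (2 · 2e+08) J ≈ 1.834e+10 J = 18.34 GJ.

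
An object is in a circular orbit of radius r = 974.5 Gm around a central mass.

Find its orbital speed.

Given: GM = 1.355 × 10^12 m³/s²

Convert to SI: r = 974.5 Gm = 9.745e+11 m.
For a circular orbit, gravity supplies the centripetal force, so v = √(GM / r).
v = √(1.355e+12 / 9.745e+11) m/s ≈ 1.179 m/s = 1.179 m/s.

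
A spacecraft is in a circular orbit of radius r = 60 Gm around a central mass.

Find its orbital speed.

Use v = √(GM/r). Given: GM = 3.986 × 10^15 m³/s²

Convert to SI: r = 60 Gm = 6e+10 m.
For a circular orbit, gravity supplies the centripetal force, so v = √(GM / r).
v = √(3.986e+15 / 6e+10) m/s ≈ 257.7 m/s = 257.7 m/s.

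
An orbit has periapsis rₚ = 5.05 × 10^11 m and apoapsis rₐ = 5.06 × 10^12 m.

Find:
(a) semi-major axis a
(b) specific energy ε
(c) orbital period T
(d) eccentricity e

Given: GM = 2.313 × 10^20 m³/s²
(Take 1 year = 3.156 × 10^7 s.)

(a) a = (rₚ + rₐ)/2 = (5.05e+11 + 5.06e+12)/2 ≈ 2.782e+12 m
(b) With a = (rₚ + rₐ)/2 = 2.7825e+12 m, ε = −GM/(2a) = −2.313e+20/(2 · 2.7825e+12) J/kg ≈ -4.156e+07 J/kg
(c) With a = (rₚ + rₐ)/2 = 2.7825e+12 m, T = 2π √(a³/GM) = 2π √((2.7825e+12)³/2.313e+20) s ≈ 1.918e+09 s
(d) e = (rₐ − rₚ)/(rₐ + rₚ) = (5.06e+12 − 5.05e+11)/(5.06e+12 + 5.05e+11) ≈ 0.8185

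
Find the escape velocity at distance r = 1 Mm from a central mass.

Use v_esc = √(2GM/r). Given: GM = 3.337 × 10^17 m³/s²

Convert to SI: r = 1 Mm = 1e+06 m.
Escape velocity comes from setting total energy to zero: ½v² − GM/r = 0 ⇒ v_esc = √(2GM / r).
v_esc = √(2 · 3.337e+17 / 1e+06) m/s ≈ 8.169e+05 m/s = 816.9 km/s.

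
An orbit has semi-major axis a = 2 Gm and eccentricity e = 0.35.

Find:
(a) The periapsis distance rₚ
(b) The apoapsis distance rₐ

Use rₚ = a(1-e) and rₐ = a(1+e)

Convert to SI: a = 2 Gm = 2e+09 m.
(a) rₚ = a(1 − e) = 2e+09 · (1 − 0.35) = 2e+09 · 0.65 ≈ 1.3e+09 m = 1.3 Gm.
(b) rₐ = a(1 + e) = 2e+09 · (1 + 0.35) = 2e+09 · 1.35 ≈ 2.7e+09 m = 2.7 Gm.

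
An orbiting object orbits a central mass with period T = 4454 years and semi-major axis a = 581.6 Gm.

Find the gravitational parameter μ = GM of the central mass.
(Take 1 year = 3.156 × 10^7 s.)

Convert to SI: T = 4454 years = 1.40568e+11 s; a = 581.6 Gm = 5.816e+11 m.
GM = 4π² · a³ / T².
GM = 4π² · (5.816e+11)³ / (1.40568e+11)² m³/s² ≈ 3.931e+14 m³/s² = 3.931 × 10^14 m³/s².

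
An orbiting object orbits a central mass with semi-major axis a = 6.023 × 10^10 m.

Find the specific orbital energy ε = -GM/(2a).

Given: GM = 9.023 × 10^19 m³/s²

ε = −GM / (2a).
ε = −9.023e+19 / (2 · 6.023e+10) J/kg ≈ -7.49e+08 J/kg = -749 MJ/kg.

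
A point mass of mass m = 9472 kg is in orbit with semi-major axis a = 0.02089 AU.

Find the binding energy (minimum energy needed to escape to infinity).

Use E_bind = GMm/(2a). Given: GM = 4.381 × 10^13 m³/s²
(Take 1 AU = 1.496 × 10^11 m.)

Convert to SI: a = 0.02089 AU = 3.12514e+09 m.
Total orbital energy is E = −GMm/(2a); binding energy is E_bind = −E = GMm/(2a).
E_bind = 4.381e+13 · 9472 / (2 · 3.12514e+09) J ≈ 6.639e+07 J = 66.39 MJ.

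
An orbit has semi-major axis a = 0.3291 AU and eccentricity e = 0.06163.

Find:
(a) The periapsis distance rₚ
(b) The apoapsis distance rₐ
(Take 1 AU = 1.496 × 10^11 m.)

Convert to SI: a = 0.3291 AU = 4.92334e+10 m.
(a) rₚ = a(1 − e) = 4.92334e+10 · (1 − 0.06163) = 4.92334e+10 · 0.93837 ≈ 4.62e+10 m = 0.3088 AU.
(b) rₐ = a(1 + e) = 4.92334e+10 · (1 + 0.06163) = 4.92334e+10 · 1.06163 ≈ 5.227e+10 m = 0.3494 AU.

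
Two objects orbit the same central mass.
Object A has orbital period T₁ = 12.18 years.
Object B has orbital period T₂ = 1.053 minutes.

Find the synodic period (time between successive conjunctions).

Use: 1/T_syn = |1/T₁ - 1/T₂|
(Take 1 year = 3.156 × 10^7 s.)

Convert to SI: T₁ = 12.18 years = 3.84401e+08 s; T₂ = 1.053 minutes = 63.18 s.
T_syn = |T₁ · T₂ / (T₁ − T₂)|.
T_syn = |3.84401e+08 · 63.18 / (3.84401e+08 − 63.18)| s ≈ 63.18 s = 1.053 minutes.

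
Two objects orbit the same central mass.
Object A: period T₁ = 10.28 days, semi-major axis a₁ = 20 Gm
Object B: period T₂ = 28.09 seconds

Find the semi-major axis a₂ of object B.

Convert to SI: T₁ = 10.28 days = 888192 s; a₁ = 20 Gm = 2e+10 m.
Kepler's third law: (T₁/T₂)² = (a₁/a₂)³ ⇒ a₂ = a₁ · (T₂/T₁)^(2/3).
T₂/T₁ = 28.09 / 888192 = 3.1626e-05.
a₂ = 2e+10 · (3.1626e-05)^(2/3) m ≈ 2e+07 m = 20 Mm.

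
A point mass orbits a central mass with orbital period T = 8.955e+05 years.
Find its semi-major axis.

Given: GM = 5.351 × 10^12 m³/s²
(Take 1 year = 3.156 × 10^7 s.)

Convert to SI: T = 8.955e+05 years = 2.8262e+13 s.
Invert Kepler's third law: a = (GM · T² / (4π²))^(1/3).
Substituting T = 2.8262e+13 s and GM = 5.351e+12 m³/s²:
a = (5.351e+12 · (2.8262e+13)² / (4π²))^(1/3) m
a ≈ 4.766e+12 m = 4.766 Tm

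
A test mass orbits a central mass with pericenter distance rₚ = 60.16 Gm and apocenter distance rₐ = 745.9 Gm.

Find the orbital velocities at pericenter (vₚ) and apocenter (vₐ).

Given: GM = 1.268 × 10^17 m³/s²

Convert to SI: rₚ = 60.16 Gm = 6.016e+10 m; rₐ = 745.9 Gm = 7.459e+11 m.
Use the vis-viva equation v² = GM(2/r − 1/a) with a = (rₚ + rₐ)/2 = (6.016e+10 + 7.459e+11)/2 = 4.0303e+11 m.
vₚ = √(GM · (2/rₚ − 1/a)) = √(1.268e+17 · (2/6.016e+10 − 1/4.0303e+11)) m/s ≈ 1975 m/s = 1.975 km/s.
vₐ = √(GM · (2/rₐ − 1/a)) = √(1.268e+17 · (2/7.459e+11 − 1/4.0303e+11)) m/s ≈ 159.3 m/s = 159.3 m/s.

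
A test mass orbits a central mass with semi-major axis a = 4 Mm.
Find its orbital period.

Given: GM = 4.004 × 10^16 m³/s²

Convert to SI: a = 4 Mm = 4e+06 m.
Kepler's third law: T = 2π √(a³ / GM).
Substituting a = 4e+06 m and GM = 4.004e+16 m³/s²:
T = 2π √((4e+06)³ / 4.004e+16) s
T ≈ 251.2 s = 4.187 minutes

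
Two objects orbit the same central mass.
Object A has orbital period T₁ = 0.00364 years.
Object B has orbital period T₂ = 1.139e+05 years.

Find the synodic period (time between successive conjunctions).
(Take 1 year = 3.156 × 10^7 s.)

Convert to SI: T₁ = 0.00364 years = 114878 s; T₂ = 1.139e+05 years = 3.59468e+12 s.
T_syn = |T₁ · T₂ / (T₁ − T₂)|.
T_syn = |114878 · 3.59468e+12 / (114878 − 3.59468e+12)| s ≈ 1.149e+05 s = 0.00364 years.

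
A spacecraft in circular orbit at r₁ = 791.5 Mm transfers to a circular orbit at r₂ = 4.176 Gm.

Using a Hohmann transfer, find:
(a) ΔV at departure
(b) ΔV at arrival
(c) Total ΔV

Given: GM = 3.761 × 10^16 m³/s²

Convert to SI: r₁ = 791.5 Mm = 7.915e+08 m; r₂ = 4.176 Gm = 4.176e+09 m.
Transfer semi-major axis: a_t = (r₁ + r₂)/2 = (7.915e+08 + 4.176e+09)/2 = 2.48375e+09 m.
Circular speeds: v₁ = √(GM/r₁) = 6893.28 m/s, v₂ = √(GM/r₂) = 3001.04 m/s.
Transfer speeds (vis-viva v² = GM(2/r − 1/a_t)): v₁ᵗ = 8938.25 m/s, v₂ᵗ = 1694.12 m/s.
(a) ΔV₁ = |v₁ᵗ − v₁| ≈ 2045 m/s = 2.045 km/s.
(b) ΔV₂ = |v₂ − v₂ᵗ| ≈ 1307 m/s = 1.307 km/s.
(c) ΔV_total = ΔV₁ + ΔV₂ ≈ 3352 m/s = 3.352 km/s.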